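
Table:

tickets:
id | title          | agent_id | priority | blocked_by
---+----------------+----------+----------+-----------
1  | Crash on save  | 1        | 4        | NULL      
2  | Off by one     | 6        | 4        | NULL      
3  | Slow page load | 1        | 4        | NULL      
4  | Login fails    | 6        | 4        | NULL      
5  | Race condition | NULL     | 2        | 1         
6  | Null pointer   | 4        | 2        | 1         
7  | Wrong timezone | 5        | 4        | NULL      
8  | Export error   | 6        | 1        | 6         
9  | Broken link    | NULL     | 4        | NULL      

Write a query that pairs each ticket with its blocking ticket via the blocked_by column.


This is a self-join: tickets is joined to a second copy of itself, matching each row's blocked_by to another row's id. Use LEFT JOIN so rows with blocked_by=NULL are kept.
  - ticket 1 (Crash on save): blocked_by=NULL -> NULL
  - ticket 2 (Off by one): blocked_by=NULL -> NULL
  - ticket 3 (Slow page load): blocked_by=NULL -> NULL
  - ticket 4 (Login fails): blocked_by=NULL -> NULL
  - ticket 5 (Race condition): blocked_by=1 -> Crash on save
  - ticket 6 (Null pointer): blocked_by=1 -> Crash on save
  - ticket 7 (Wrong timezone): blocked_by=NULL -> NULL
  - ticket 8 (Export error): blocked_by=6 -> Null pointer
  - ticket 9 (Broken link): blocked_by=NULL -> NULL

SQL:
SELECT a.title AS item, b.title AS blocked_by
FROM tickets a
LEFT JOIN tickets b ON a.blocked_by = b.id

Result:
item           | blocked_by   
---------------+--------------
Crash on save  | NULL         
Off by one     | NULL         
Slow page load | NULL         
Login fails    | NULL         
Race condition | Crash on save
Null pointer   | Crash on save
Wrong timezone | NULL         
Export error   | Null pointer 
Broken link    | NULL         


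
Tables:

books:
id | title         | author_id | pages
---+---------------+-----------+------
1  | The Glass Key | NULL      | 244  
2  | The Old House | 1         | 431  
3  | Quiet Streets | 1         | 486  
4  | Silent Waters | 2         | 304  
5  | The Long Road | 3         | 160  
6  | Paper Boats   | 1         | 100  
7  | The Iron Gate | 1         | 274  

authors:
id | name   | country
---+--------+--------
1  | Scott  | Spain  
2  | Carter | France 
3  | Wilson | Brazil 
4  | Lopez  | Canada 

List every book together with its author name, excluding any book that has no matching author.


INNER JOIN keeps only books rows whose author_id matches an id in authors. Walk through each book:
  - book 1 (The Glass Key): author_id=NULL, no match -> dropped
  - book 2 (The Old House): author_id=1 -> matches Scott
  - book 3 (Quiet Streets): author_id=1 -> matches Scott
  - book 4 (Silent Waters): author_id=2 -> matches Carter
  - book 5 (The Long Road): author_id=3 -> matches Wilson
  - book 6 (Paper Boats): author_id=1 -> matches Scott
  - book 7 (The Iron Gate): author_id=1 -> matches Scott
So 1 of 7 rows is dropped.

SQL:
SELECT a.title, b.name AS author
FROM books a
INNER JOIN authors b ON a.author_id = b.id

Result:
title         | author
--------------+-------
The Old House | Scott 
Quiet Streets | Scott 
Silent Waters | Carter
The Long Road | Wilson
Paper Boats   | Scott 
The Iron Gate | Scott 


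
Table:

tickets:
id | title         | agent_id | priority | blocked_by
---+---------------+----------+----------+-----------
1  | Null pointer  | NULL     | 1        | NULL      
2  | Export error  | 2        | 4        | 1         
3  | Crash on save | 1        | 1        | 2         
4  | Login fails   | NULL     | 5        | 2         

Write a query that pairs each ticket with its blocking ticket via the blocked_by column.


This is a self-join: tickets is joined to a second copy of itself, matching each row's blocked_by to another row's id. Use LEFT JOIN so rows with blocked_by=NULL are kept.
  - ticket 1 (Null pointer): blocked_by=NULL -> NULL
  - ticket 2 (Export error): blocked_by=1 -> Null pointer
  - ticket 3 (Crash on save): blocked_by=2 -> Export error
  - ticket 4 (Login fails): blocked_by=2 -> Export error

SQL:
SELECT a.title AS item, b.title AS blocked_by
FROM tickets a
LEFT JOIN tickets b ON a.blocked_by = b.id

Result:
item          | blocked_by  
--------------+-------------
Null pointer  | NULL        
Export error  | Null pointer
Crash on save | Export error
Login fails   | Export error


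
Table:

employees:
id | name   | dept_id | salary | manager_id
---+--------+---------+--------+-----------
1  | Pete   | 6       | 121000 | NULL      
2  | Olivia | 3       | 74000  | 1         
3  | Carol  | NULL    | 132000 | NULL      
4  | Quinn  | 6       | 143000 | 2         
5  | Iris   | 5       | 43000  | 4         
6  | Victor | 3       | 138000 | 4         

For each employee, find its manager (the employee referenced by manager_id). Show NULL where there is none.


This is a self-join: employees is joined to a second copy of itself, matching each row's manager_id to another row's id. Use LEFT JOIN so rows with manager_id=NULL are kept.
  - employee 1 (Pete): manager_id=NULL -> NULL
  - employee 2 (Olivia): manager_id=1 -> Pete
  - employee 3 (Carol): manager_id=NULL -> NULL
  - employee 4 (Quinn): manager_id=2 -> Olivia
  - employee 5 (Iris): manager_id=4 -> Quinn
  - employee 6 (Victor): manager_id=4 -> Quinn

SQL:
SELECT a.name AS item, b.name AS manager
FROM employees a
LEFT JOIN employees b ON a.manager_id = b.id

Result:
item   | manager
-------+--------
Pete   | NULL   
Olivia | Pete   
Carol  | NULL   
Quinn  | Olivia 
Iris   | Quinn  
Victor | Quinn  


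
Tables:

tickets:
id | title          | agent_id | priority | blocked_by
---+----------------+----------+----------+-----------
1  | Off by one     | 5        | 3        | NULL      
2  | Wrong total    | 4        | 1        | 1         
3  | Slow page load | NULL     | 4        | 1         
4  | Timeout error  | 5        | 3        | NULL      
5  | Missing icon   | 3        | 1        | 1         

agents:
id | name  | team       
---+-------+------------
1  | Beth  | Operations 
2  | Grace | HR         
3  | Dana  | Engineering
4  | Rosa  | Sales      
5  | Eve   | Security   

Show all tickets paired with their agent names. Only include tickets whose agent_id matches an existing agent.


INNER JOIN keeps only tickets rows whose agent_id matches an id in agents. Walk through each ticket:
  - ticket 1 (Off by one): agent_id=5 -> matches Eve
  - ticket 2 (Wrong total): agent_id=4 -> matches Rosa
  - ticket 3 (Slow page load): agent_id=NULL, no match -> dropped
  - ticket 4 (Timeout error): agent_id=5 -> matches Eve
  - ticket 5 (Missing icon): agent_id=3 -> matches Dana
So 1 of 5 rows is dropped.

SQL:
SELECT a.title, b.name AS agent
FROM tickets a
INNER JOIN agents b ON a.agent_id = b.id

Result:
title         | agent
--------------+------
Off by one    | Eve  
Wrong total   | Rosa 
Timeout error | Eve  
Missing icon  | Dana 


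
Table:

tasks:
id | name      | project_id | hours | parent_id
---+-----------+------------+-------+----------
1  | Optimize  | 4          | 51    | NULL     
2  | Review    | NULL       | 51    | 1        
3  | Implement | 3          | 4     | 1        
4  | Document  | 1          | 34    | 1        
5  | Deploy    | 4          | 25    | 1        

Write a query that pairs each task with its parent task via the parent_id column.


This is a self-join: tasks is joined to a second copy of itself, matching each row's parent_id to another row's id. Use LEFT JOIN so rows with parent_id=NULL are kept.
  - task 1 (Optimize): parent_id=NULL -> NULL
  - task 2 (Review): parent_id=1 -> Optimize
  - task 3 (Implement): parent_id=1 -> Optimize
  - task 4 (Document): parent_id=1 -> Optimize
  - task 5 (Deploy): parent_id=1 -> Optimize

SQL:
SELECT a.name AS item, b.name AS parent
FROM tasks a
LEFT JOIN tasks b ON a.parent_id = b.id

Result:
item      | parent  
----------+---------
Optimize  | NULL    
Review    | Optimize
Implement | Optimize
Document  | Optimize
Deploy    | Optimize


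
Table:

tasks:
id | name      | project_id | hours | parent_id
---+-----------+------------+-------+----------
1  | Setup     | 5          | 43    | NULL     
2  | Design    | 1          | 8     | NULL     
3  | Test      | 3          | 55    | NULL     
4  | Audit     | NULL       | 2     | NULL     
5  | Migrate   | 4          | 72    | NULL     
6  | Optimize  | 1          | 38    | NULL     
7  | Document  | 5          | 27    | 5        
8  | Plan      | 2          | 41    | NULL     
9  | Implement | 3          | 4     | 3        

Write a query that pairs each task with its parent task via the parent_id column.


This is a self-join: tasks is joined to a second copy of itself, matching each row's parent_id to another row's id. Use LEFT JOIN so rows with parent_id=NULL are kept.
  - task 1 (Setup): parent_id=NULL -> NULL
  - task 2 (Design): parent_id=NULL -> NULL
  - task 3 (Test): parent_id=NULL -> NULL
  - task 4 (Audit): parent_id=NULL -> NULL
  - task 5 (Migrate): parent_id=NULL -> NULL
  - task 6 (Optimize): parent_id=NULL -> NULL
  - task 7 (Document): parent_id=5 -> Migrate
  - task 8 (Plan): parent_id=NULL -> NULL
  - task 9 (Implement): parent_id=3 -> Test

SQL:
SELECT a.name AS item, b.name AS parent
FROM tasks a
LEFT JOIN tasks b ON a.parent_id = b.id

Result:
item      | parent 
----------+--------
Setup     | NULL   
Design    | NULL   
Test      | NULL   
Audit     | NULL   
Migrate   | NULL   
Optimize  | NULL   
Document  | Migrate
Plan      | NULL   
Implement | Test   


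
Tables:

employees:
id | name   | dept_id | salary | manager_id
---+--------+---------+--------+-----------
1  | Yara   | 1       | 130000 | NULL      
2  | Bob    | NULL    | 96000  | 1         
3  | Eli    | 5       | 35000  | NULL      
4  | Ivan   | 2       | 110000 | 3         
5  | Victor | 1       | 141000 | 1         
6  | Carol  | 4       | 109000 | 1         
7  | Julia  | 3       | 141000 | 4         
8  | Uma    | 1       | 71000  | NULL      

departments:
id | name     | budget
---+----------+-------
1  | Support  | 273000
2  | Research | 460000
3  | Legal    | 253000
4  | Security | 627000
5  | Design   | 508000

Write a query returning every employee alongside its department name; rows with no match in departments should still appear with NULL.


LEFT JOIN keeps every row from employees (the left table); where dept_id has no match in departments, the department columns become NULL. Walk through each employee:
  - employee 1 (Yara): dept_id=1 -> matches Support
  - employee 2 (Bob): dept_id=NULL, no match -> kept with NULL
  - employee 3 (Eli): dept_id=5 -> matches Design
  - employee 4 (Ivan): dept_id=2 -> matches Research
  - employee 5 (Victor): dept_id=1 -> matches Support
  - employee 6 (Carol): dept_id=4 -> matches Security
  - employee 7 (Julia): dept_id=3 -> matches Legal
  - employee 8 (Uma): dept_id=1 -> matches Support
All 8 rows appear; 1 has NULL department.

SQL:
SELECT a.name, b.name AS department
FROM employees a
LEFT JOIN departments b ON a.dept_id = b.id

Result:
name   | department
-------+-----------
Yara   | Support   
Bob    | NULL      
Eli    | Design    
Ivan   | Research  
Victor | Support   
Carol  | Security  
Julia  | Legal     
Uma    | Support   


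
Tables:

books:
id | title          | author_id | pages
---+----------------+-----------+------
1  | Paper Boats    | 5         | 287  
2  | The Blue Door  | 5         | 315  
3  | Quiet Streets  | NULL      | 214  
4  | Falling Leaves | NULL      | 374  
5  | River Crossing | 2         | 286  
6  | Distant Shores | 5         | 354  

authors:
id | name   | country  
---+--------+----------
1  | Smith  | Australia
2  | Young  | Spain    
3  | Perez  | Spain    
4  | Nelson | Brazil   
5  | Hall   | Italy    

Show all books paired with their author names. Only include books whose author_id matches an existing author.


INNER JOIN keeps only books rows whose author_id matches an id in authors. Walk through each book:
  - book 1 (Paper Boats): author_id=5 -> matches Hall
  - book 2 (The Blue Door): author_id=5 -> matches Hall
  - book 3 (Quiet Streets): author_id=NULL, no match -> dropped
  - book 4 (Falling Leaves): author_id=NULL, no match -> dropped
  - book 5 (River Crossing): author_id=2 -> matches Young
  - book 6 (Distant Shores): author_id=5 -> matches Hall
So 2 of 6 rows are dropped.

SQL:
SELECT a.title, b.name AS author
FROM books a
INNER JOIN authors b ON a.author_id = b.id

Result:
title          | author
---------------+-------
Paper Boats    | Hall  
The Blue Door  | Hall  
River Crossing | Young 
Distant Shores | Hall  


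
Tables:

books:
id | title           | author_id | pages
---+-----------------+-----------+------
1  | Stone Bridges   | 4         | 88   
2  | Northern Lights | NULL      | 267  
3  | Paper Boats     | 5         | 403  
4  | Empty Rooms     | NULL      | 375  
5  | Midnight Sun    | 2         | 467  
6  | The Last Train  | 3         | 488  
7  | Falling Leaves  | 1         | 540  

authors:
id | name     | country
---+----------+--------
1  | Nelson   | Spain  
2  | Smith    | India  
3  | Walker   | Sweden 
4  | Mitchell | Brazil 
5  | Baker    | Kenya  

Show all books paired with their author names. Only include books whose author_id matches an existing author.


INNER JOIN keeps only books rows whose author_id matches an id in authors. Walk through each book:
  - book 1 (Stone Bridges): author_id=4 -> matches Mitchell
  - book 2 (Northern Lights): author_id=NULL, no match -> dropped
  - book 3 (Paper Boats): author_id=5 -> matches Baker
  - book 4 (Empty Rooms): author_id=NULL, no match -> dropped
  - book 5 (Midnight Sun): author_id=2 -> matches Smith
  - book 6 (The Last Train): author_id=3 -> matches Walker
  - book 7 (Falling Leaves): author_id=1 -> matches Nelson
So 2 of 7 rows are dropped.

SQL:
SELECT a.title, b.name AS author
FROM books a
INNER JOIN authors b ON a.author_id = b.id

Result:
title          | author  
---------------+---------
Stone Bridges  | Mitchell
Paper Boats    | Baker   
Midnight Sun   | Smith   
The Last Train | Walker  
Falling Leaves | Nelson  


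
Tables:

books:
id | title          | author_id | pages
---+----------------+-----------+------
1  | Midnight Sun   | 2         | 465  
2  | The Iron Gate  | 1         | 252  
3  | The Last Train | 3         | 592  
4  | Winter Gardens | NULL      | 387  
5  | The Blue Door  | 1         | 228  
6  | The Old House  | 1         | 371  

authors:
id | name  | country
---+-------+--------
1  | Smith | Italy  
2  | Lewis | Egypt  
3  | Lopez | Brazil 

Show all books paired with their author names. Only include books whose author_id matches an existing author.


INNER JOIN keeps only books rows whose author_id matches an id in authors. Walk through each book:
  - book 1 (Midnight Sun): author_id=2 -> matches Lewis
  - book 2 (The Iron Gate): author_id=1 -> matches Smith
  - book 3 (The Last Train): author_id=3 -> matches Lopez
  - book 4 (Winter Gardens): author_id=NULL, no match -> dropped
  - book 5 (The Blue Door): author_id=1 -> matches Smith
  - book 6 (The Old House): author_id=1 -> matches Smith
So 1 of 6 rows is dropped.

SQL:
SELECT a.title, b.name AS author
FROM books a
INNER JOIN authors b ON a.author_id = b.id

Result:
title          | author
---------------+-------
Midnight Sun   | Lewis 
The Iron Gate  | Smith 
The Last Train | Lopez 
The Blue Door  | Smith 
The Old House  | Smith 


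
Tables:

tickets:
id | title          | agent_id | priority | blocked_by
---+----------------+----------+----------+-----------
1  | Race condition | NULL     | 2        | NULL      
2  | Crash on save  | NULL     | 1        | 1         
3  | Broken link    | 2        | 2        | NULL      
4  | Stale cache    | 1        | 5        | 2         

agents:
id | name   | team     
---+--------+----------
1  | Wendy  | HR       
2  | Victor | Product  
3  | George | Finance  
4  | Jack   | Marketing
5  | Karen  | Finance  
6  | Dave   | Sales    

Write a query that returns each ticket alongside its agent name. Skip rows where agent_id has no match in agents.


INNER JOIN keeps only tickets rows whose agent_id matches an id in agents. Walk through each ticket:
  - ticket 1 (Race condition): agent_id=NULL, no match -> dropped
  - ticket 2 (Crash on save): agent_id=NULL, no match -> dropped
  - ticket 3 (Broken link): agent_id=2 -> matches Victor
  - ticket 4 (Stale cache): agent_id=1 -> matches Wendy
So 2 of 4 rows are dropped.

SQL:
SELECT a.title, b.name AS agent
FROM tickets a
INNER JOIN agents b ON a.agent_id = b.id

Result:
title       | agent 
------------+-------
Broken link | Victor
Stale cache | Wendy 


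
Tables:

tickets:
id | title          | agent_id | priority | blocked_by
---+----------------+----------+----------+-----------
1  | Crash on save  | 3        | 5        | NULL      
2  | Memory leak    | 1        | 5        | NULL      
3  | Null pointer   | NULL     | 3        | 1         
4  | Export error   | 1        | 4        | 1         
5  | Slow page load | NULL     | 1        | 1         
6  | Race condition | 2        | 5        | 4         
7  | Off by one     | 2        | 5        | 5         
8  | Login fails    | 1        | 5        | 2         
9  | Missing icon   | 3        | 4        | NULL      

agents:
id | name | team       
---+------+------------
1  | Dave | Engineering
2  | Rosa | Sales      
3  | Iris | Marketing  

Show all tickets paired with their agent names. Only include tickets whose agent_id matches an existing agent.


INNER JOIN keeps only tickets rows whose agent_id matches an id in agents. Walk through each ticket:
  - ticket 1 (Crash on save): agent_id=3 -> matches Iris
  - ticket 2 (Memory leak): agent_id=1 -> matches Dave
  - ticket 3 (Null pointer): agent_id=NULL, no match -> dropped
  - ticket 4 (Export error): agent_id=1 -> matches Dave
  - ticket 5 (Slow page load): agent_id=NULL, no match -> dropped
  - ticket 6 (Race condition): agent_id=2 -> matches Rosa
  - ticket 7 (Off by one): agent_id=2 -> matches Rosa
  - ticket 8 (Login fails): agent_id=1 -> matches Dave
  - ticket 9 (Missing icon): agent_id=3 -> matches Iris
So 2 of 9 rows are dropped.

SQL:
SELECT a.title, b.name AS agent
FROM tickets a
INNER JOIN agents b ON a.agent_id = b.id

Result:
title          | agent
---------------+------
Crash on save  | Iris 
Memory leak    | Dave 
Export error   | Dave 
Race condition | Rosa 
Off by one     | Rosa 
Login fails    | Dave 
Missing icon   | Iris 


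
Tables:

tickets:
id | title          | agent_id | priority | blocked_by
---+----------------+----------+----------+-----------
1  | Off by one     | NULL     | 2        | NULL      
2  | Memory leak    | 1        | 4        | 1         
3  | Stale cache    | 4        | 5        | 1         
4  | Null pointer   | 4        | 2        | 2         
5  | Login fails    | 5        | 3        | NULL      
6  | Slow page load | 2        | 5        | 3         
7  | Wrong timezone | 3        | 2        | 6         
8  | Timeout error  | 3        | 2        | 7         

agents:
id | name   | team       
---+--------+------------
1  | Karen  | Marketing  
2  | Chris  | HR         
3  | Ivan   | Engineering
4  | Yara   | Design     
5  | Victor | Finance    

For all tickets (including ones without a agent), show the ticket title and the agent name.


LEFT JOIN keeps every row from tickets (the left table); where agent_id has no match in agents, the agent columns become NULL. Walk through each ticket:
  - ticket 1 (Off by one): agent_id=NULL, no match -> kept with NULL
  - ticket 2 (Memory leak): agent_id=1 -> matches Karen
  - ticket 3 (Stale cache): agent_id=4 -> matches Yara
  - ticket 4 (Null pointer): agent_id=4 -> matches Yara
  - ticket 5 (Login fails): agent_id=5 -> matches Victor
  - ticket 6 (Slow page load): agent_id=2 -> matches Chris
  - ticket 7 (Wrong timezone): agent_id=3 -> matches Ivan
  - ticket 8 (Timeout error): agent_id=3 -> matches Ivan
All 8 rows appear; 1 has NULL agent.

SQL:
SELECT a.title, b.name AS agent
FROM tickets a
LEFT JOIN agents b ON a.agent_id = b.id

Result:
title          | agent 
---------------+-------
Off by one     | NULL  
Memory leak    | Karen 
Stale cache    | Yara  
Null pointer   | Yara  
Login fails    | Victor
Slow page load | Chris 
Wrong timezone | Ivan  
Timeout error  | Ivan  


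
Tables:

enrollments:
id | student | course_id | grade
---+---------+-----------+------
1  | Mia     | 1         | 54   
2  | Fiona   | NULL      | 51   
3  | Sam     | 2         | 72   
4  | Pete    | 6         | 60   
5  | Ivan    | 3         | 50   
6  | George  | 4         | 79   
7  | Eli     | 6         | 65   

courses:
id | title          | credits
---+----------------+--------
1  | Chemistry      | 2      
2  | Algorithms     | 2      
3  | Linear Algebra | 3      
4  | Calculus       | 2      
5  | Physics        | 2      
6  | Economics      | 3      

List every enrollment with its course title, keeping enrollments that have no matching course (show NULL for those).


LEFT JOIN keeps every row from enrollments (the left table); where course_id has no match in courses, the course columns become NULL. Walk through each enrollment:
  - enrollment 1 (Mia): course_id=1 -> matches Chemistry
  - enrollment 2 (Fiona): course_id=NULL, no match -> kept with NULL
  - enrollment 3 (Sam): course_id=2 -> matches Algorithms
  - enrollment 4 (Pete): course_id=6 -> matches Economics
  - enrollment 5 (Ivan): course_id=3 -> matches Linear Algebra
  - enrollment 6 (George): course_id=4 -> matches Calculus
  - enrollment 7 (Eli): course_id=6 -> matches Economics
All 7 rows appear; 1 has NULL course.

SQL:
SELECT a.student, b.title AS course
FROM enrollments a
LEFT JOIN courses b ON a.course_id = b.id

Result:
student | course        
--------+---------------
Mia     | Chemistry     
Fiona   | NULL          
Sam     | Algorithms    
Pete    | Economics     
Ivan    | Linear Algebra
George  | Calculus      
Eli     | Economics     


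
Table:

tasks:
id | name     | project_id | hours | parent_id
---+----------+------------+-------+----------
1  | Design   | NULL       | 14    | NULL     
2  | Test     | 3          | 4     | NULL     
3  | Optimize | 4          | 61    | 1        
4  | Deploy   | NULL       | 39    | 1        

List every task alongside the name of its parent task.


This is a self-join: tasks is joined to a second copy of itself, matching each row's parent_id to another row's id. Use LEFT JOIN so rows with parent_id=NULL are kept.
  - task 1 (Design): parent_id=NULL -> NULL
  - task 2 (Test): parent_id=NULL -> NULL
  - task 3 (Optimize): parent_id=1 -> Design
  - task 4 (Deploy): parent_id=1 -> Design

SQL:
SELECT a.name AS item, b.name AS parent
FROM tasks a
LEFT JOIN tasks b ON a.parent_id = b.id

Result:
item     | parent
---------+-------
Design   | NULL  
Test     | NULL  
Optimize | Design
Deploy   | Design


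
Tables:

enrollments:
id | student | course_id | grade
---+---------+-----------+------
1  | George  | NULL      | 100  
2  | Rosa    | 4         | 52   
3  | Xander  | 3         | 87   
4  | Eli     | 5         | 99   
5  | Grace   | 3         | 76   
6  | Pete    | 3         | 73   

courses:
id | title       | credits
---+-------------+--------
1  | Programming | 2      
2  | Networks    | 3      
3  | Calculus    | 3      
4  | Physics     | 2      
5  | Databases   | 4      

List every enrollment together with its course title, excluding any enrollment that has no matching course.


INNER JOIN keeps only enrollments rows whose course_id matches an id in courses. Walk through each enrollment:
  - enrollment 1 (George): course_id=NULL, no match -> dropped
  - enrollment 2 (Rosa): course_id=4 -> matches Physics
  - enrollment 3 (Xander): course_id=3 -> matches Calculus
  - enrollment 4 (Eli): course_id=5 -> matches Databases
  - enrollment 5 (Grace): course_id=3 -> matches Calculus
  - enrollment 6 (Pete): course_id=3 -> matches Calculus
So 1 of 6 rows is dropped.

SQL:
SELECT a.student, b.title AS course
FROM enrollments a
INNER JOIN courses b ON a.course_id = b.id

Result:
student | course   
--------+----------
Rosa    | Physics  
Xander  | Calculus 
Eli     | Databases
Grace   | Calculus 
Pete    | Calculus 


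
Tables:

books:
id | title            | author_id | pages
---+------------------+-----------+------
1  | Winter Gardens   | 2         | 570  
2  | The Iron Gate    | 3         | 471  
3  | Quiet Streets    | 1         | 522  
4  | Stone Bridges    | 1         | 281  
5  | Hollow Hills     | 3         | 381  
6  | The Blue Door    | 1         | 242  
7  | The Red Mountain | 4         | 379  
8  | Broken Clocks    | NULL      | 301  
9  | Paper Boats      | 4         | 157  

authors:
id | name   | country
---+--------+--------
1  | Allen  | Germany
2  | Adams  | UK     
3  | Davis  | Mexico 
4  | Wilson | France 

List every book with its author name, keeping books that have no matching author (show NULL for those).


LEFT JOIN keeps every row from books (the left table); where author_id has no match in authors, the author columns become NULL. Walk through each book:
  - book 1 (Winter Gardens): author_id=2 -> matches Adams
  - book 2 (The Iron Gate): author_id=3 -> matches Davis
  - book 3 (Quiet Streets): author_id=1 -> matches Allen
  - book 4 (Stone Bridges): author_id=1 -> matches Allen
  - book 5 (Hollow Hills): author_id=3 -> matches Davis
  - book 6 (The Blue Door): author_id=1 -> matches Allen
  - book 7 (The Red Mountain): author_id=4 -> matches Wilson
  - book 8 (Broken Clocks): author_id=NULL, no match -> kept with NULL
  - book 9 (Paper Boats): author_id=4 -> matches Wilson
All 9 rows appear; 1 has NULL author.

SQL:
SELECT a.title, b.name AS author
FROM books a
LEFT JOIN authors b ON a.author_id = b.id

Result:
title            | author
-----------------+-------
Winter Gardens   | Adams 
The Iron Gate    | Davis 
Quiet Streets    | Allen 
Stone Bridges    | Allen 
Hollow Hills     | Davis 
The Blue Door    | Allen 
The Red Mountain | Wilson
Broken Clocks    | NULL  
Paper Boats      | Wilson


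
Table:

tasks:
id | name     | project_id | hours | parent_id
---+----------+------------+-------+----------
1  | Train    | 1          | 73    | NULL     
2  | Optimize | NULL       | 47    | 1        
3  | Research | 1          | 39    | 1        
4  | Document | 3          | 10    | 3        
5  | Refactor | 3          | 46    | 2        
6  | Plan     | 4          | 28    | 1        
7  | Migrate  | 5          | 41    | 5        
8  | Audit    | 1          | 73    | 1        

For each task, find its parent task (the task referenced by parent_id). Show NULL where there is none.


This is a self-join: tasks is joined to a second copy of itself, matching each row's parent_id to another row's id. Use LEFT JOIN so rows with parent_id=NULL are kept.
  - task 1 (Train): parent_id=NULL -> NULL
  - task 2 (Optimize): parent_id=1 -> Train
  - task 3 (Research): parent_id=1 -> Train
  - task 4 (Document): parent_id=3 -> Research
  - task 5 (Refactor): parent_id=2 -> Optimize
  - task 6 (Plan): parent_id=1 -> Train
  - task 7 (Migrate): parent_id=5 -> Refactor
  - task 8 (Audit): parent_id=1 -> Train

SQL:
SELECT a.name AS item, b.name AS parent
FROM tasks a
LEFT JOIN tasks b ON a.parent_id = b.id

Result:
item     | parent  
---------+---------
Train    | NULL    
Optimize | Train   
Research | Train   
Document | Research
Refactor | Optimize
Plan     | Train   
Migrate  | Refactor
Audit    | Train   


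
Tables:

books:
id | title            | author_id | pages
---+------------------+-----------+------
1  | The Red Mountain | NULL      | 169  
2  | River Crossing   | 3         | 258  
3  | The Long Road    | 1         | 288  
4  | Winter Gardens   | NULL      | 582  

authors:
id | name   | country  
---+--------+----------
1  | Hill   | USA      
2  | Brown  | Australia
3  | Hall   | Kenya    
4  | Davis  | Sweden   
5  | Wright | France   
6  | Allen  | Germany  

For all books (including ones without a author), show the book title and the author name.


LEFT JOIN keeps every row from books (the left table); where author_id has no match in authors, the author columns become NULL. Walk through each book:
  - book 1 (The Red Mountain): author_id=NULL, no match -> kept with NULL
  - book 2 (River Crossing): author_id=3 -> matches Hall
  - book 3 (The Long Road): author_id=1 -> matches Hill
  - book 4 (Winter Gardens): author_id=NULL, no match -> kept with NULL
All 4 rows appear; 2 have NULL author.

SQL:
SELECT a.title, b.name AS author
FROM books a
LEFT JOIN authors b ON a.author_id = b.id

Result:
title            | author
-----------------+-------
The Red Mountain | NULL  
River Crossing   | Hall  
The Long Road    | Hill  
Winter Gardens   | NULL  


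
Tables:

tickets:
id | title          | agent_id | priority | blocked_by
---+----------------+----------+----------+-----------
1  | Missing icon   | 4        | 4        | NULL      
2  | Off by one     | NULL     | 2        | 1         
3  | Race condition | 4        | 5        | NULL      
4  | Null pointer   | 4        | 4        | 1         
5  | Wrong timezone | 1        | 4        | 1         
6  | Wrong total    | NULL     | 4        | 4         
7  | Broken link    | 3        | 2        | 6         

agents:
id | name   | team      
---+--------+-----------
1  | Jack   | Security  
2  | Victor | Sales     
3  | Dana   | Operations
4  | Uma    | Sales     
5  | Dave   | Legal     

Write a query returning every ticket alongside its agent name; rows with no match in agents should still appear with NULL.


LEFT JOIN keeps every row from tickets (the left table); where agent_id has no match in agents, the agent columns become NULL. Walk through each ticket:
  - ticket 1 (Missing icon): agent_id=4 -> matches Uma
  - ticket 2 (Off by one): agent_id=NULL, no match -> kept with NULL
  - ticket 3 (Race condition): agent_id=4 -> matches Uma
  - ticket 4 (Null pointer): agent_id=4 -> matches Uma
  - ticket 5 (Wrong timezone): agent_id=1 -> matches Jack
  - ticket 6 (Wrong total): agent_id=NULL, no match -> kept with NULL
  - ticket 7 (Broken link): agent_id=3 -> matches Dana
All 7 rows appear; 2 have NULL agent.

SQL:
SELECT a.title, b.name AS agent
FROM tickets a
LEFT JOIN agents b ON a.agent_id = b.id

Result:
title          | agent
---------------+------
Missing icon   | Uma  
Off by one     | NULL 
Race condition | Uma  
Null pointer   | Uma  
Wrong timezone | Jack 
Wrong total    | NULL 
Broken link    | Dana 


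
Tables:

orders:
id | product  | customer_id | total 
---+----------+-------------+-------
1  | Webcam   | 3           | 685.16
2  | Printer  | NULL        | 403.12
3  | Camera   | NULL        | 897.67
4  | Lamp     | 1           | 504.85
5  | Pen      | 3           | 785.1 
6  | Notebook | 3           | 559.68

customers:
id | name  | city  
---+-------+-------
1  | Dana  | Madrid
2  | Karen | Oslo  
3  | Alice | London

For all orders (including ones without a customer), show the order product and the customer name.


LEFT JOIN keeps every row from orders (the left table); where customer_id has no match in customers, the customer columns become NULL. Walk through each order:
  - order 1 (Webcam): customer_id=3 -> matches Alice
  - order 2 (Printer): customer_id=NULL, no match -> kept with NULL
  - order 3 (Camera): customer_id=NULL, no match -> kept with NULL
  - order 4 (Lamp): customer_id=1 -> matches Dana
  - order 5 (Pen): customer_id=3 -> matches Alice
  - order 6 (Notebook): customer_id=3 -> matches Alice
All 6 rows appear; 2 have NULL customer.

SQL:
SELECT a.product, b.name AS customer
FROM orders a
LEFT JOIN customers b ON a.customer_id = b.id

Result:
product  | customer
---------+---------
Webcam   | Alice   
Printer  | NULL    
Camera   | NULL    
Lamp     | Dana    
Pen      | Alice   
Notebook | Alice   


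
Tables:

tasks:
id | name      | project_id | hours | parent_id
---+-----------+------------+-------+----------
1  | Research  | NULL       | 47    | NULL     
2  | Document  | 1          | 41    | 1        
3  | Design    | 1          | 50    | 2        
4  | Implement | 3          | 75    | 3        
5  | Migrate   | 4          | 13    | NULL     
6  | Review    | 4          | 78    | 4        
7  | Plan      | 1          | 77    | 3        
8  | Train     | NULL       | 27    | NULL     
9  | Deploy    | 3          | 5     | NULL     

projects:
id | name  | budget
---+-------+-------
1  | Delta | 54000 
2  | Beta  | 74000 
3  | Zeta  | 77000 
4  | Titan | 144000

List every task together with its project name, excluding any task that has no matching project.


INNER JOIN keeps only tasks rows whose project_id matches an id in projects. Walk through each task:
  - task 1 (Research): project_id=NULL, no match -> dropped
  - task 2 (Document): project_id=1 -> matches Delta
  - task 3 (Design): project_id=1 -> matches Delta
  - task 4 (Implement): project_id=3 -> matches Zeta
  - task 5 (Migrate): project_id=4 -> matches Titan
  - task 6 (Review): project_id=4 -> matches Titan
  - task 7 (Plan): project_id=1 -> matches Delta
  - task 8 (Train): project_id=NULL, no match -> dropped
  - task 9 (Deploy): project_id=3 -> matches Zeta
So 2 of 9 rows are dropped.

SQL:
SELECT a.name, b.name AS project
FROM tasks a
INNER JOIN projects b ON a.project_id = b.id

Result:
name      | project
----------+--------
Document  | Delta  
Design    | Delta  
Implement | Zeta   
Migrate   | Titan  
Review    | Titan  
Plan      | Delta  
Deploy    | Zeta   


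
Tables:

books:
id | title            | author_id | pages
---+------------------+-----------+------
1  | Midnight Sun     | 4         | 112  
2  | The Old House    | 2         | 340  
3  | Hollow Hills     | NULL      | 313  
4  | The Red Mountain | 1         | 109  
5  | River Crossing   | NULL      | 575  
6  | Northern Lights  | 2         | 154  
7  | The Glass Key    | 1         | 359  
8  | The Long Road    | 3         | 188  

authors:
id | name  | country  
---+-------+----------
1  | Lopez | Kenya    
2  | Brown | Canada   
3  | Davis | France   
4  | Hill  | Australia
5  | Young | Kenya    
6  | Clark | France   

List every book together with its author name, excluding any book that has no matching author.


INNER JOIN keeps only books rows whose author_id matches an id in authors. Walk through each book:
  - book 1 (Midnight Sun): author_id=4 -> matches Hill
  - book 2 (The Old House): author_id=2 -> matches Brown
  - book 3 (Hollow Hills): author_id=NULL, no match -> dropped
  - book 4 (The Red Mountain): author_id=1 -> matches Lopez
  - book 5 (River Crossing): author_id=NULL, no match -> dropped
  - book 6 (Northern Lights): author_id=2 -> matches Brown
  - book 7 (The Glass Key): author_id=1 -> matches Lopez
  - book 8 (The Long Road): author_id=3 -> matches Davis
So 2 of 8 rows are dropped.

SQL:
SELECT a.title, b.name AS author
FROM books a
INNER JOIN authors b ON a.author_id = b.id

Result:
title            | author
-----------------+-------
Midnight Sun     | Hill  
The Old House    | Brown 
The Red Mountain | Lopez 
Northern Lights  | Brown 
The Glass Key    | Lopez 
The Long Road    | Davis 


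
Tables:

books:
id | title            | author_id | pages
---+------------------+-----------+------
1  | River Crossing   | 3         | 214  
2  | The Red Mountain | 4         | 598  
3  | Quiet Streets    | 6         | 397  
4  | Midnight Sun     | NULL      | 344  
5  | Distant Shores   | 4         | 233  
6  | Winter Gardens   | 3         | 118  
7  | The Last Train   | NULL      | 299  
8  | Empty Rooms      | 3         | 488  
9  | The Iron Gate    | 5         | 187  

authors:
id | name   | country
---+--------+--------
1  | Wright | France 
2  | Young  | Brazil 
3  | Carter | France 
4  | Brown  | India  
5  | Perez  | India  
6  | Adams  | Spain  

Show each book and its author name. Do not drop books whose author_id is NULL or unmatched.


LEFT JOIN keeps every row from books (the left table); where author_id has no match in authors, the author columns become NULL. Walk through each book:
  - book 1 (River Crossing): author_id=3 -> matches Carter
  - book 2 (The Red Mountain): author_id=4 -> matches Brown
  - book 3 (Quiet Streets): author_id=6 -> matches Adams
  - book 4 (Midnight Sun): author_id=NULL, no match -> kept with NULL
  - book 5 (Distant Shores): author_id=4 -> matches Brown
  - book 6 (Winter Gardens): author_id=3 -> matches Carter
  - book 7 (The Last Train): author_id=NULL, no match -> kept with NULL
  - book 8 (Empty Rooms): author_id=3 -> matches Carter
  - book 9 (The Iron Gate): author_id=5 -> matches Perez
All 9 rows appear; 2 have NULL author.

SQL:
SELECT a.title, b.name AS author
FROM books a
LEFT JOIN authors b ON a.author_id = b.id

Result:
title            | author
-----------------+-------
River Crossing   | Carter
The Red Mountain | Brown 
Quiet Streets    | Adams 
Midnight Sun     | NULL  
Distant Shores   | Brown 
Winter Gardens   | Carter
The Last Train   | NULL  
Empty Rooms      | Carter
The Iron Gate    | Perez 


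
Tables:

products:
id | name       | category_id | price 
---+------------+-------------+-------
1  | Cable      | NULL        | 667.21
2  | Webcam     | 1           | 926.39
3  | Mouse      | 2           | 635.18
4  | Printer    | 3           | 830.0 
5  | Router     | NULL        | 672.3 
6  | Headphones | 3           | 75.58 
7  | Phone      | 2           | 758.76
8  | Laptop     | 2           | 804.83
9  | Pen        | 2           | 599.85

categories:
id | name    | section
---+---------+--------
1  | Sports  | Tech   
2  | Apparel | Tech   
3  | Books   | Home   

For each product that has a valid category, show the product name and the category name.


INNER JOIN keeps only products rows whose category_id matches an id in categories. Walk through each product:
  - product 1 (Cable): category_id=NULL, no match -> dropped
  - product 2 (Webcam): category_id=1 -> matches Sports
  - product 3 (Mouse): category_id=2 -> matches Apparel
  - product 4 (Printer): category_id=3 -> matches Books
  - product 5 (Router): category_id=NULL, no match -> dropped
  - product 6 (Headphones): category_id=3 -> matches Books
  - product 7 (Phone): category_id=2 -> matches Apparel
  - product 8 (Laptop): category_id=2 -> matches Apparel
  - product 9 (Pen): category_id=2 -> matches Apparel
So 2 of 9 rows are dropped.

SQL:
SELECT a.name, b.name AS category
FROM products a
INNER JOIN categories b ON a.category_id = b.id

Result:
name       | category
-----------+---------
Webcam     | Sports  
Mouse      | Apparel 
Printer    | Books   
Headphones | Books   
Phone      | Apparel 
Laptop     | Apparel 
Pen        | Apparel 


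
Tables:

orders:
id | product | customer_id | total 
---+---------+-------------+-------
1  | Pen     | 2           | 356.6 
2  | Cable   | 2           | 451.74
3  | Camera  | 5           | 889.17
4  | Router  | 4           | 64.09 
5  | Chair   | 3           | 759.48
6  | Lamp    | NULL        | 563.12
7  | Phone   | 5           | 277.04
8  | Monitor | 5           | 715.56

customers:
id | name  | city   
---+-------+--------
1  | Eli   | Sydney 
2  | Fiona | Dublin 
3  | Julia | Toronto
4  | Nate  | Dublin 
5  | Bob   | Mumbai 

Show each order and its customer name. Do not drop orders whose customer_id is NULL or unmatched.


LEFT JOIN keeps every row from orders (the left table); where customer_id has no match in customers, the customer columns become NULL. Walk through each order:
  - order 1 (Pen): customer_id=2 -> matches Fiona
  - order 2 (Cable): customer_id=2 -> matches Fiona
  - order 3 (Camera): customer_id=5 -> matches Bob
  - order 4 (Router): customer_id=4 -> matches Nate
  - order 5 (Chair): customer_id=3 -> matches Julia
  - order 6 (Lamp): customer_id=NULL, no match -> kept with NULL
  - order 7 (Phone): customer_id=5 -> matches Bob
  - order 8 (Monitor): customer_id=5 -> matches Bob
All 8 rows appear; 1 has NULL customer.

SQL:
SELECT a.product, b.name AS customer
FROM orders a
LEFT JOIN customers b ON a.customer_id = b.id

Result:
product | customer
--------+---------
Pen     | Fiona   
Cable   | Fiona   
Camera  | Bob     
Router  | Nate    
Chair   | Julia   
Lamp    | NULL    
Phone   | Bob     
Monitor | Bob     


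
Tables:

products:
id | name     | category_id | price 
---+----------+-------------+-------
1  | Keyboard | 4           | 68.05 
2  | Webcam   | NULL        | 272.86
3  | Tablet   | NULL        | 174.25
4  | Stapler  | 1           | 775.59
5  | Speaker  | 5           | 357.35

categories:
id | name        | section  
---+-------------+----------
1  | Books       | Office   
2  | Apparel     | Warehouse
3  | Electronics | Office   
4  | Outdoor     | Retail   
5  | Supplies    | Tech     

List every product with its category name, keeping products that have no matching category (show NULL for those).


LEFT JOIN keeps every row from products (the left table); where category_id has no match in categories, the category columns become NULL. Walk through each product:
  - product 1 (Keyboard): category_id=4 -> matches Outdoor
  - product 2 (Webcam): category_id=NULL, no match -> kept with NULL
  - product 3 (Tablet): category_id=NULL, no match -> kept with NULL
  - product 4 (Stapler): category_id=1 -> matches Books
  - product 5 (Speaker): category_id=5 -> matches Supplies
All 5 rows appear; 2 have NULL category.

SQL:
SELECT a.name, b.name AS category
FROM products a
LEFT JOIN categories b ON a.category_id = b.id

Result:
name     | category
---------+---------
Keyboard | Outdoor 
Webcam   | NULL    
Tablet   | NULL    
Stapler  | Books   
Speaker  | Supplies
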